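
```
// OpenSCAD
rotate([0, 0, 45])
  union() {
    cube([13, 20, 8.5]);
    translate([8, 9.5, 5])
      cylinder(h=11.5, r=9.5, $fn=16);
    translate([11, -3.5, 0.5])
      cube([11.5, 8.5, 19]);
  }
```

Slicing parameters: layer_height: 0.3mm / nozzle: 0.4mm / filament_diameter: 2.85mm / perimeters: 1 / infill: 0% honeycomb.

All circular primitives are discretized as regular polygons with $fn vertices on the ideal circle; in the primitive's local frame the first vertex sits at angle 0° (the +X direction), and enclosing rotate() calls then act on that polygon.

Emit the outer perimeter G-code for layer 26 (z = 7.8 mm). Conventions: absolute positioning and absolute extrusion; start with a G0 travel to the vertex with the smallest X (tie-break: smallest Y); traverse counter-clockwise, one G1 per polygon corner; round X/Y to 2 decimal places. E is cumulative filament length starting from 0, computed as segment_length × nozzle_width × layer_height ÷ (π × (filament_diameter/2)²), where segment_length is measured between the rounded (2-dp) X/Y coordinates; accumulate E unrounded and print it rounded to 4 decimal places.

At z = 7.8 mm: the cube (footprint 13×20) is included at this height; the r=9.5 cylinder at (8, 9.5) gives a regular 16-gon of circumradius 9.5 (constant along its height); the cube at (11, -3.5) is present — its section is the full 11.5×8.5 rectangle; Taking the union: the regions partially overlap (shared area 234.56 mm²), so overlapping operands fuse into one piece — 1 connected region; (rotated 45° about Z; rotation is an isometry so areas/perimeters/island counts are preserved). The outline is a single polygon with 18 vertices. Extrusion per mm of travel: 0.4 × 0.3 / (π × 1.425²) = 0.018811. Accumulating E over each segment gives final E = 1.7169.

G0 X-14.14 Y14.14 Z7.80
G1 X-10.11 Y10.11 E0.1072
G1 X-9.84 Y8.74 E0.1335
G1 X-7.78 Y5.66 E0.2032
G1 X-4.70 Y3.60 E0.2729
G1 X-3.32 Y3.32 E0.2994
G1 X0.00 Y0.00 E0.3877
G1 X7.78 Y7.78 E0.5946
G1 X10.25 Y5.30 E0.6605
G1 X18.38 Y13.44 E0.8769
G1 X12.37 Y19.45 E1.0368
G1 X7.92 Y14.99 E1.1553
G1 X7.72 Y16.01 E1.1748
G1 X5.66 Y19.09 E1.2445
G1 X2.57 Y21.15 E1.3144
G1 X-1.06 Y21.87 E1.3840
G1 X-3.09 Y21.47 E1.4229
G1 X-4.95 Y23.33 E1.4724
G1 X-14.14 Y14.14 E1.7169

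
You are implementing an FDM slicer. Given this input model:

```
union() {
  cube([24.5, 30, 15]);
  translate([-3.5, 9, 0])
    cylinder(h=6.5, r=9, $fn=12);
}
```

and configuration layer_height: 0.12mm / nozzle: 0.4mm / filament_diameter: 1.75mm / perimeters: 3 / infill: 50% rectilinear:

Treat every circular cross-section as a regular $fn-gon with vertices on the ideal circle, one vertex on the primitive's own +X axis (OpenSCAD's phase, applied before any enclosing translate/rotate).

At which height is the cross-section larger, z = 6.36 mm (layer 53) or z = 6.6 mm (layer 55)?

Layer 53 (z = 6.36): the cube is present — its section is the full 24.5×30 rectangle (area 735.00 mm²); the r=9 cylinder at (-3.5, 9) contributes a regular 12-gon of circumradius 9 (area = (12/2)·9.000²·sin(360°/12) = 243.00 mm²); Taking the union: the regions partially overlap — summed areas 978.00 mm² minus the doubly-counted overlap 61.78 mm² gives 916.22 mm² — area = 916.22 mm². So its area = 916.22 mm². Layer 55 (z = 6.6): the 24.5×30 cube contributes its full rectangle (area 735.00 mm²); the cylinder at (-3.5, 9) is absent (z outside [0, 6.5]); Merging all regions: only the 24.5×30 cube is present, so the union is just that shape — area = 735.00 mm². So its area = 735.00 mm². Layer 53 is larger (916.22 vs 735.00 mm²).

layer 53 (z = 6.36 mm)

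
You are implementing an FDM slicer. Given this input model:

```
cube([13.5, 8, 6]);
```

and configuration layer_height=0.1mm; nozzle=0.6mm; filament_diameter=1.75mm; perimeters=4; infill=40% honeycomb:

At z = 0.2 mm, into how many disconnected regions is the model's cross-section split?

At z = 0.2 mm: the cube (footprint 13.5×8) is included at this height. The result has 1 disconnected region.

1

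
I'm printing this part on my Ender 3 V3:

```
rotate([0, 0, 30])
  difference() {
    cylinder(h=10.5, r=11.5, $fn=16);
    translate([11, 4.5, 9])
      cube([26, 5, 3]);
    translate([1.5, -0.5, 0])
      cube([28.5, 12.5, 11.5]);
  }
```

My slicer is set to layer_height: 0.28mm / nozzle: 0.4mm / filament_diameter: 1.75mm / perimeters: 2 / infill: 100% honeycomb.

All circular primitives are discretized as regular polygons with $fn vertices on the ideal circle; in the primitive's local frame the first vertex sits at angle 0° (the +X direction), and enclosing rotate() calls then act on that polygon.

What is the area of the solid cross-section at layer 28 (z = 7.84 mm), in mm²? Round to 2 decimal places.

At z = 7.84 mm: the cylinder: section is a regular 16-gon, circumradius r=11.5 (area = (16/2)·11.500²·sin(360°/16) = 404.88 mm²); the cube at (11, 4.5) is not intersected at this z (z outside [9, 12]); the cube at (1.5, -0.5) (footprint 28.5×12.5) is included at this height (area 356.25 mm²); Taking the first minus the rest: starting from the r=11.5 cylinder (404.88 mm²), the 28.5×12.5 cube at (1.5, -0.5) partially overlaps it — only the 89.17 mm² overlap (of its 356.25 mm²) is removed, clipping the outline — area = 315.71 mm²; (whole slice rotated 30° about Z — lengths, areas and connectivity unchanged). Overall, the cross-section is a single solid region. Net area = 315.71 mm².

315.71 mm²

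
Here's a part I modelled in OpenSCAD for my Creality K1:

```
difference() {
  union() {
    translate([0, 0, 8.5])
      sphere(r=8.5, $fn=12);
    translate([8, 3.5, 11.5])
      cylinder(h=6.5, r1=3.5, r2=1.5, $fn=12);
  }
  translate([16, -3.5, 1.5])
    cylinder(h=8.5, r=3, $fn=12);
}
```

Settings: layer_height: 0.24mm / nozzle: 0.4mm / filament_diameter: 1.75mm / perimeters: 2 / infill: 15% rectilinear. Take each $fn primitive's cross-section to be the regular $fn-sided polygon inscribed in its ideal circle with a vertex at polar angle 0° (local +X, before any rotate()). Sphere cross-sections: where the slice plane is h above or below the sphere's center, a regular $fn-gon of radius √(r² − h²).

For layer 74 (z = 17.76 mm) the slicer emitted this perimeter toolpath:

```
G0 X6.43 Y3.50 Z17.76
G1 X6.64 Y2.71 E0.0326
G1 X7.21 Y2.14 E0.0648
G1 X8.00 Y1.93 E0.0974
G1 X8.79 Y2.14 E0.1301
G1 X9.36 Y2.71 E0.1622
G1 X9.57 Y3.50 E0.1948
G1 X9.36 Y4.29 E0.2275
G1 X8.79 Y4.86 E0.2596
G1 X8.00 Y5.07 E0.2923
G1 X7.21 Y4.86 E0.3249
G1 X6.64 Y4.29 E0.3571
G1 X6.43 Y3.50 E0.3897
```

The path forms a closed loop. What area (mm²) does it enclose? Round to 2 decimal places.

Apply the shoelace formula to the sequence of (X, Y) vertices; enclosed area = 7.41 mm².

7.41 mm²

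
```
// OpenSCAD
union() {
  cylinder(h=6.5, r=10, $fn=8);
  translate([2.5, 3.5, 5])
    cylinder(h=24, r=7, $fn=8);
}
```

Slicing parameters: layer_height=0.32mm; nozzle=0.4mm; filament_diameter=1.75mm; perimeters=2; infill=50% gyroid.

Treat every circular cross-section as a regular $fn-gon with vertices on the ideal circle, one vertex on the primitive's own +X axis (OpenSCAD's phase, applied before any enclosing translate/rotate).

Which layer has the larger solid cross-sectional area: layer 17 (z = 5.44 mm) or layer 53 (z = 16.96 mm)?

layer 17 (z = 5.44 mm)

Layer 17 (z = 5.44): the r=10 cylinder gives a regular 8-gon of circumradius 10 (constant along its height) (area = (8/2)·10.000²·sin(360°/8) = 282.84 mm²); the cylinder at (2.5, 3.5): section is a regular 8-gon, circumradius r=7 (area = (8/2)·7.000²·sin(360°/8) = 138.59 mm²); Combining (union): the regions partially overlap — summed areas 421.44 mm² minus the doubly-counted overlap 125.27 mm² gives 296.17 mm² — area = 296.17 mm². So its area = 296.17 mm². Layer 53 (z = 16.96): the cylinder is absent (z outside [0, 6.5]); the r=7 cylinder at (2.5, 3.5) gives a regular 8-gon of circumradius 7 (constant along its height) (area = (8/2)·7.000²·sin(360°/8) = 138.59 mm²); Combining (union): only the r=7 cylinder at (2.5, 3.5) is present, so the union is just that shape — area = 138.59 mm². So its area = 138.59 mm². Layer 17 is larger (296.17 vs 138.59 mm²).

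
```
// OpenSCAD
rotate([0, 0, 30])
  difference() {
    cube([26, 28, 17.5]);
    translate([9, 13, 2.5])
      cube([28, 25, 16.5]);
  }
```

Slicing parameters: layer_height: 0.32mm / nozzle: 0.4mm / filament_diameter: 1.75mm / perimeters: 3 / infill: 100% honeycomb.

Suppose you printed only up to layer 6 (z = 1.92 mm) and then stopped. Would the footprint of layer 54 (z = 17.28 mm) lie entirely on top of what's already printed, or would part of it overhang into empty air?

Compare the two slices. At z = 1.92: the 26×28 cube contributes its full rectangle (area 728.00 mm²); the cube at (9, 13) does not reach this height (z outside [2.5, 19]); Subtracting the remaining from the first: none of the subtracted shapes is present at this height, so the 26×28 cube is unchanged — area = 728.00 mm²; (rotated 30° about Z; rotation is an isometry so areas/perimeters/island counts are preserved). At z = 17.28: the cube is present — its section is the full 26×28 rectangle (area 728.00 mm²); the 28×25 cube at (9, 13) contributes its full rectangle (area 700.00 mm²); Taking the first minus the rest: starting from the 26×28 cube (728.00 mm²), the 28×25 cube at (9, 13) partially overlaps it — only the 255.00 mm² overlap (of its 700.00 mm²) is removed, clipping the outline — area = 473.00 mm²; (rotated 30° about Z; rotation is an isometry so areas/perimeters/island counts are preserved). Checking containment: the cross-section at z = 17.28 is a subset of the cross-section at z = 1.92.

entirely on top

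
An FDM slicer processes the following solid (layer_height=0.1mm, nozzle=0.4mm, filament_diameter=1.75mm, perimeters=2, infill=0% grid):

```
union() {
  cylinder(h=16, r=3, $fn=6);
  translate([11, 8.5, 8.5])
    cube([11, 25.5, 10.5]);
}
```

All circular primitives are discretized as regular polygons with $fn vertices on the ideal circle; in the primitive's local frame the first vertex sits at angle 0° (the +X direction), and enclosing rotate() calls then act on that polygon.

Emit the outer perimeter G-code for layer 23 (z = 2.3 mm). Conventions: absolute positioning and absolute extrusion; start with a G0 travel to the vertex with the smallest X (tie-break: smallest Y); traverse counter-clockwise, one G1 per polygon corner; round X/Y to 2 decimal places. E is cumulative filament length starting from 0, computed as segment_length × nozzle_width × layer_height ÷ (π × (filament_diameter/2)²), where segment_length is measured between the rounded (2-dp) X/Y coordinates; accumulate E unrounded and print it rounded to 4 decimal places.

At z = 2.3 mm: the cylinder: section is a regular 6-gon, circumradius r=3; the cube at (11, 8.5) is absent (z outside [8.5, 19]); Combining (union): only the r=3 cylinder is present, so the union is just that shape — 1 connected region. The outline is a single polygon with 6 vertices. Extrusion per mm of travel: 0.4 × 0.1 / (π × 0.875²) = 0.016630. Accumulating E over each segment gives final E = 0.2995.

G0 X-3.00 Y0.00 Z2.30
G1 X-1.50 Y-2.60 E0.0499
G1 X1.50 Y-2.60 E0.0998
G1 X3.00 Y0.00 E0.1497
G1 X1.50 Y2.60 E0.1996
G1 X-1.50 Y2.60 E0.2495
G1 X-3.00 Y0.00 E0.2995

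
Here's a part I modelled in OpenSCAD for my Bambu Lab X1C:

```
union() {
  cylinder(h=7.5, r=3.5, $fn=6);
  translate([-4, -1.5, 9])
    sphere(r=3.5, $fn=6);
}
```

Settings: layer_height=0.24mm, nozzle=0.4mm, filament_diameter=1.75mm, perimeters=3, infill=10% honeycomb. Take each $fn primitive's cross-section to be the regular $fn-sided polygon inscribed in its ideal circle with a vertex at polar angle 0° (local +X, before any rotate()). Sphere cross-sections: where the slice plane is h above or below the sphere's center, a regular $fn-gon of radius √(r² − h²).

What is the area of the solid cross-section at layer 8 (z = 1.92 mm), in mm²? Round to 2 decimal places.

At z = 1.92 mm: the cylinder: section is a regular 6-gon, circumradius r=3.5 (area = (6/2)·3.500²·sin(360°/6) = 31.83 mm²); the sphere at (-4, -1.5) is not intersected at this z (|z−center|=7.080 > r=3.5); Combining (union): only the r=3.5 cylinder is present, so the union is just that shape — area = 31.83 mm². Overall, the cross-section is a single solid region. Net area = 31.83 mm².

31.83 mm²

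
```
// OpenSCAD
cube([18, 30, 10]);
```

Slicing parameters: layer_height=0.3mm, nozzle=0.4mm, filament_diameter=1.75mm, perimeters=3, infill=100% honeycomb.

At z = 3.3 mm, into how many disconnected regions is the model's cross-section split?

1

At z = 3.3 mm: the cube (footprint 18×30) is included at this height. The result has 1 disconnected region.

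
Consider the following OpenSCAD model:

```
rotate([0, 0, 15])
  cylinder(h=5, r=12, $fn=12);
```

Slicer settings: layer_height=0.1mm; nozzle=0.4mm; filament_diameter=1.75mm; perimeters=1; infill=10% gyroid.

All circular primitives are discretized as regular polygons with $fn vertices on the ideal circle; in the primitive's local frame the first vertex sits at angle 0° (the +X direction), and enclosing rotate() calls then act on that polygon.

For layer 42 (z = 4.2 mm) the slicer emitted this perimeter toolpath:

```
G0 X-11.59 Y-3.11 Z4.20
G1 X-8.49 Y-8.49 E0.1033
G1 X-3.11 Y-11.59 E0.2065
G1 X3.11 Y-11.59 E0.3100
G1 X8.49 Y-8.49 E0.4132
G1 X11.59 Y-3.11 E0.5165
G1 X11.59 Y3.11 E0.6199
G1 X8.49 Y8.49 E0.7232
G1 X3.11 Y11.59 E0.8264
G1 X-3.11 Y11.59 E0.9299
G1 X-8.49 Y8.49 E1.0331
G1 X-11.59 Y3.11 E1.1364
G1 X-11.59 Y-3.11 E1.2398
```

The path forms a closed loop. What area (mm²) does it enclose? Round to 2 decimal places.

Apply the shoelace formula to the sequence of (X, Y) vertices; enclosed area = 432.16 mm².

432.16 mm²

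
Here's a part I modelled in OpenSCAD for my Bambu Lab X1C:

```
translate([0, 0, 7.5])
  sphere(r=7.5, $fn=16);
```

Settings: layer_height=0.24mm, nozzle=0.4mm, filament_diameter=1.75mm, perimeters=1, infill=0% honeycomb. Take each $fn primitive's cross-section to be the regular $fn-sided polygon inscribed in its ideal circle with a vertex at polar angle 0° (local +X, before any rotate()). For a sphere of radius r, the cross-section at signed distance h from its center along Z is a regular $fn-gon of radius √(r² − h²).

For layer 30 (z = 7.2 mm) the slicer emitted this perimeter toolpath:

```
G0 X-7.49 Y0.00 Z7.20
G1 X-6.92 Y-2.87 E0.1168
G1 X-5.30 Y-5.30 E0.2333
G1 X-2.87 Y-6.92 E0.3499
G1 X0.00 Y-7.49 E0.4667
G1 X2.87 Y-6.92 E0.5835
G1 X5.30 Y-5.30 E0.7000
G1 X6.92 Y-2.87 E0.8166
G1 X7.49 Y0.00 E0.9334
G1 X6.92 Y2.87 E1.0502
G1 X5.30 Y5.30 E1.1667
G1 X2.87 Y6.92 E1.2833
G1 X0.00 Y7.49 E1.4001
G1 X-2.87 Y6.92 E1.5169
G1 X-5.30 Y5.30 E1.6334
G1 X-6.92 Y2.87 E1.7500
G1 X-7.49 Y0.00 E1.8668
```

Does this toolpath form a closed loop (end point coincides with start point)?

Start point (G0): (-7.49, 0.00). End point (last G1): the path returns to the start — closed.

yes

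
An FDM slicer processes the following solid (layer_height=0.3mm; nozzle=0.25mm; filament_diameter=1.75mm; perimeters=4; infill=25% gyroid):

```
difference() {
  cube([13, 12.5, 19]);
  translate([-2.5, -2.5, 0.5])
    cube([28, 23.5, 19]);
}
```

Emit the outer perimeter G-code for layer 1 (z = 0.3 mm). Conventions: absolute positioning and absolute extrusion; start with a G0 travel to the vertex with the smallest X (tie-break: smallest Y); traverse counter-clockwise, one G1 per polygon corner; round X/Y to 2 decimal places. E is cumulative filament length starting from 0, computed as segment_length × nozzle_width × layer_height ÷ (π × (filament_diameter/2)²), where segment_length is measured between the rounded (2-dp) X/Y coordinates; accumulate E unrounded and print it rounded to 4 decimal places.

G0 X0.00 Y0.00 Z0.30
G1 X13.00 Y0.00 E0.4054
G1 X13.00 Y12.50 E0.7951
G1 X0.00 Y12.50 E1.2005
G1 X0.00 Y0.00 E1.5903

At z = 0.3 mm: the cube (footprint 13×12.5) is included at this height; the cube at (-2.5, -2.5) does not reach this height (z outside [0.5, 19.5]); Subtracting the remaining from the first: none of the subtracted shapes is present at this height, so the 13×12.5 cube is unchanged — 1 connected region. The outline is a single polygon with 4 vertices. Extrusion per mm of travel: 0.25 × 0.3 / (π × 0.875²) = 0.031181. Accumulating E over each segment gives final E = 1.5903.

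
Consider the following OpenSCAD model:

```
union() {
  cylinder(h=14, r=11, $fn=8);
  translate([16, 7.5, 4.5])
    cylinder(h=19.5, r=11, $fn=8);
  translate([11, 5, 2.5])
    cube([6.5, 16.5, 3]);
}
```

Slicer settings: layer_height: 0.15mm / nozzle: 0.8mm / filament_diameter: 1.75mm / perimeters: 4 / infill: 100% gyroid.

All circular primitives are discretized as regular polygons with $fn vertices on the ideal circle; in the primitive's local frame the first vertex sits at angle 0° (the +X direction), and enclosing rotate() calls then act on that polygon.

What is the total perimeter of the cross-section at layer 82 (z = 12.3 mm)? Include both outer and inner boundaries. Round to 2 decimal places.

110.31 mm

At z = 12.3 mm: the r=11 cylinder contributes a regular 8-gon of circumradius 11 (perimeter = 2·8·11.000·sin(180°/8) = 67.35 mm); the r=11 cylinder at (16, 7.5) gives a regular 8-gon of circumradius 11 (constant along its height) (perimeter = 2·8·11.000·sin(180°/8) = 67.35 mm); the cube at (11, 5) does not reach this height (z outside [2.5, 5.5]); Merging all regions: the regions partially overlap (shared area 25.75 mm²), so the edge portions inside another operand are dropped and the merged outline is re-measured after clipping — boundary = 110.31 mm. Overall, the cross-section is a single solid region. Total boundary length (outer) = 110.31 mm.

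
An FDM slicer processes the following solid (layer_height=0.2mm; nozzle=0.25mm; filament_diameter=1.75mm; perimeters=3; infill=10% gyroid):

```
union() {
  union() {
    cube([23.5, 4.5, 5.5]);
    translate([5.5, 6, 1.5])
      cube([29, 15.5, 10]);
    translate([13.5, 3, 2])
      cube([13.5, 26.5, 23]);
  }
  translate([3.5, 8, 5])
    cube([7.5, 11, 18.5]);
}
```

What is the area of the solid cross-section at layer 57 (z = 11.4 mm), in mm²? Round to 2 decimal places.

At z = 11.4 mm: the cube is absent (z outside [0, 5.5]); the cube at (5.5, 6) (footprint 29×15.5) is included at this height (area 449.50 mm²); the cube at (13.5, 3) is present — its section is the full 13.5×26.5 rectangle (area 357.75 mm²); Taking the union: the regions partially overlap — summed areas 807.25 mm² minus the doubly-counted overlap 209.25 mm² gives 598.00 mm² — area = 598.00 mm²; the cube at (3.5, 8) is present — its section is the full 7.5×11 rectangle (area 82.50 mm²); Taking the union: the regions partially overlap — summed areas 680.50 mm² minus the doubly-counted overlap 60.50 mm² gives 620.00 mm² — area = 620.00 mm². Overall, the cross-section is a single solid region. Net area = 620.00 mm².

620.00 mm²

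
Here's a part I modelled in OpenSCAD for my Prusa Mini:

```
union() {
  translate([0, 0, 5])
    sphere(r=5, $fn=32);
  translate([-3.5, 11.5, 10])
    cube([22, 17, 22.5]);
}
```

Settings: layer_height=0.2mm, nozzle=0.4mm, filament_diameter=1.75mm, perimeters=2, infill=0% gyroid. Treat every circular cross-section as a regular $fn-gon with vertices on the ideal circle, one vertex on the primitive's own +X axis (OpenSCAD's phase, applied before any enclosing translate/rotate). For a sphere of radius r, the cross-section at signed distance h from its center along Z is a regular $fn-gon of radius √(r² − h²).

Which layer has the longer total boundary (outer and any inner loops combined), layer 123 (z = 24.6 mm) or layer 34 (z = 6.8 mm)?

layer 123 (z = 24.6 mm)

Layer 123 (z = 24.6): the sphere does not reach this height (|z−center|=19.600 > r=5); the 22×17 cube at (-3.5, 11.5) contributes its full rectangle (perimeter 78.00 mm); Merging all regions: only the 22×17 cube at (-3.5, 11.5) is present, so the union is just that shape — boundary = 78.00 mm. So its perimeter = 78.00 mm. Layer 34 (z = 6.8): the r=5 sphere contributes a regular 32-gon of circumradius √(5²−1.8²) = 4.665 (perimeter = 2·32·4.665·sin(180°/32) = 29.26 mm); the cube at (-3.5, 11.5) is absent (z outside [10, 32.5]); Combining (union): only the r=5 sphere is present, so the union is just that shape — boundary = 29.26 mm. So its perimeter = 29.26 mm. Layer 123 is larger (78.00 vs 29.26 mm).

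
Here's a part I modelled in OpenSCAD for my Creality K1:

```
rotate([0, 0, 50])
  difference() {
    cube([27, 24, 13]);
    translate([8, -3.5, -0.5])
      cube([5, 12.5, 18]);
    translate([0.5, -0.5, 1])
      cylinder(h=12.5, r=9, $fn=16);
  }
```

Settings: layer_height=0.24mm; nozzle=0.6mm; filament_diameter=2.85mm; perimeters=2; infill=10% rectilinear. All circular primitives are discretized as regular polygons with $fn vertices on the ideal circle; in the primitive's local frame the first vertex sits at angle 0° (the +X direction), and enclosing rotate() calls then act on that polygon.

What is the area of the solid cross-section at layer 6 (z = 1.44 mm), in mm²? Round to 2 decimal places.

545.01 mm²

At z = 1.44 mm: the cube (footprint 27×24) is included at this height (area 648.00 mm²); the 5×12.5 cube at (8, -3.5) contributes its full rectangle (area 62.50 mm²); the r=9 cylinder at (0.5, -0.5) gives a regular 16-gon of circumradius 9 (constant along its height) (area = (16/2)·9.000²·sin(360°/16) = 247.98 mm²); After the difference (first − rest): starting from the 27×24 cube (648.00 mm²), the 5×12.5 cube at (8, -3.5) partially overlaps it — only the 45.00 mm² overlap (of its 62.50 mm²) is removed, clipping the outline; the r=9 cylinder at (0.5, -0.5) partially overlaps it — only the 57.99 mm² overlap (of its 247.98 mm²) is removed, clipping the outline — area = 545.01 mm²; (rotated 50° about Z; rotation is an isometry so areas/perimeters/island counts are preserved). Overall, the cross-section is a single solid region. Net area = 545.01 mm².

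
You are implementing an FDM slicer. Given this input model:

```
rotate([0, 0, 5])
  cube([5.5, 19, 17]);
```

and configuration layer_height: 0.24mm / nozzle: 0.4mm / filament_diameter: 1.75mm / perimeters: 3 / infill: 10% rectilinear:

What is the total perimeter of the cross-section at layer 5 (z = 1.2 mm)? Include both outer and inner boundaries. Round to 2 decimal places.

49.00 mm

At z = 1.2 mm: the 5.5×19 cube contributes its full rectangle (perimeter 49.00 mm); (rotated 5° about Z; rotation is an isometry so areas/perimeters/island counts are preserved). Overall, the cross-section is a single solid region. Total boundary length (outer) = 49.00 mm.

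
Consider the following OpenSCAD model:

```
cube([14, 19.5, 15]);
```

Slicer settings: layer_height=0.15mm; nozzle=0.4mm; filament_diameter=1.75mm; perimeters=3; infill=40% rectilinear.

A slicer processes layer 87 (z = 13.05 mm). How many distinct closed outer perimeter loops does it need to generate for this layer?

At z = 13.05 mm: the cube (footprint 14×19.5) is included at this height. The result has 1 disconnected region.

1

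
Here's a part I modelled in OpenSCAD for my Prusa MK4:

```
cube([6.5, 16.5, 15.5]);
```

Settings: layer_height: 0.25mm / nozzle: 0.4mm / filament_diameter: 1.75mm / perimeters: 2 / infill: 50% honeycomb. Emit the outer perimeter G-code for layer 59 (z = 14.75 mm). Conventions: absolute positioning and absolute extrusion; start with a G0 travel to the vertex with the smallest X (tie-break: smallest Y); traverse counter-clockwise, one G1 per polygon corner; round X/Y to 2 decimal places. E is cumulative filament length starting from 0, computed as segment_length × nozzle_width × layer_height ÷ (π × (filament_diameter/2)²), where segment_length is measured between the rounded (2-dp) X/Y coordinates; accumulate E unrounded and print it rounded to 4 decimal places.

G0 X0.00 Y0.00 Z14.75
G1 X6.50 Y0.00 E0.2702
G1 X6.50 Y16.50 E0.9562
G1 X0.00 Y16.50 E1.2265
G1 X0.00 Y0.00 E1.9125

At z = 14.75 mm: the cube is present — its section is the full 6.5×16.5 rectangle. The outline is a single polygon with 4 vertices. Extrusion per mm of travel: 0.4 × 0.25 / (π × 0.875²) = 0.041575. Accumulating E over each segment gives final E = 1.9125.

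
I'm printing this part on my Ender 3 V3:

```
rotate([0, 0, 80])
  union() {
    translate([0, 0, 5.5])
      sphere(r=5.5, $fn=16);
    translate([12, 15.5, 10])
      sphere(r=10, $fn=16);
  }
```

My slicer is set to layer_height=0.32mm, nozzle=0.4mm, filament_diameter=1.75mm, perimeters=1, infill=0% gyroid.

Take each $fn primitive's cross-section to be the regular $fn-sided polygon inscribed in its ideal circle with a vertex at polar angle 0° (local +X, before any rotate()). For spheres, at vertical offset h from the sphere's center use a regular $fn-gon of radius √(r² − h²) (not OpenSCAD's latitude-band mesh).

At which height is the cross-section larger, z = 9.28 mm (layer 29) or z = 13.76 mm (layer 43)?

Layer 29 (z = 9.28): the r=5.5 sphere contributes a regular 16-gon of circumradius √(5.5²−3.78²) = 3.995 (area = (16/2)·3.995²·sin(360°/16) = 48.87 mm²); the sphere at (12, 15.5): section is a regular 16-gon, circumradius = √(r²−h²) = √(10²−0.72²) = 9.974 (area = (16/2)·9.974²·sin(360°/16) = 304.56 mm²); Taking the union: the 2 present regions are separate (no shared area or edge), so areas and boundary lengths simply add and each stays a separate island — area = 353.43 mm²; (rotated 80° about Z; rotation is an isometry so areas/perimeters/island counts are preserved). So its area = 353.43 mm². Layer 43 (z = 13.76): the sphere is absent (|z−center|=8.260 > r=5.5); the r=10 sphere at (12, 15.5) slices to a regular 16-gon of circumradius 9.266 (√(r²−h²) with h=3.76 from center) (area = (16/2)·9.266²·sin(360°/16) = 262.86 mm²); Combining (union): only the r=10 sphere at (12, 15.5) is present, so the union is just that shape — area = 262.86 mm²; (rotated 80° about Z; rotation is an isometry so areas/perimeters/island counts are preserved). So its area = 262.86 mm². Layer 29 is larger (353.43 vs 262.86 mm²).

layer 29 (z = 9.28 mm)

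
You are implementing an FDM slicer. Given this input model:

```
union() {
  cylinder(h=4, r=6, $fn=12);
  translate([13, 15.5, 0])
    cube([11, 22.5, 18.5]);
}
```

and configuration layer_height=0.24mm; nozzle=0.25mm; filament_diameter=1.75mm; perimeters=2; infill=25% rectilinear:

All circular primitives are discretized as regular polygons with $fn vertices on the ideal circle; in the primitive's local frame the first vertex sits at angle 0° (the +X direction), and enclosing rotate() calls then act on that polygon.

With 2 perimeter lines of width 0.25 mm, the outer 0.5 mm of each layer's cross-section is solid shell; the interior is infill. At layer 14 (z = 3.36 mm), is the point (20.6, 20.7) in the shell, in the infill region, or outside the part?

At z = 3.36 mm: the cylinder: section is a regular 12-gon, circumradius r=6; the cube at (13, 15.5) (footprint 11×22.5) is included at this height; Taking the union: the 2 present regions are separate (no shared area or edge), so areas and boundary lengths simply add and each stays a separate island — 2 connected regions. Overall, the cross-section has 2 separate islands. The nearest boundary edge runs (24.00, 38.00)→(24.00, 15.50); distance from the point to it = 3.40 mm. (Shell/infill is judged within the island containing the point — the largest one.) The point is inside the cross-section and 3.40 mm from the nearest boundary — more than the 0.5 mm shell width (2 × 0.25), so it's in the infill interior.

infill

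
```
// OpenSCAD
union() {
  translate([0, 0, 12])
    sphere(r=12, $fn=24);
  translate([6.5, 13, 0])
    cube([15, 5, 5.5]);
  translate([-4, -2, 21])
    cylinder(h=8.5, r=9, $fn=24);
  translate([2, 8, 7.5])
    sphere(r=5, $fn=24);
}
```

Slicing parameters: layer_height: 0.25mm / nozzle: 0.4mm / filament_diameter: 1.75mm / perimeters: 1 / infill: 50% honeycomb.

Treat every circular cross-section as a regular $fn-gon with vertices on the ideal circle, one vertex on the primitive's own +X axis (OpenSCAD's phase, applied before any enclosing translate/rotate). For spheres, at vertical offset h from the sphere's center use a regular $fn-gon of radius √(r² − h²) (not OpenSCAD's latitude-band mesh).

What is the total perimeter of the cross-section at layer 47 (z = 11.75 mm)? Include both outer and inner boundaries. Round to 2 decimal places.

At z = 11.75 mm: the r=12 sphere contributes a regular 24-gon of circumradius √(12²−0.25²) = 11.997 (perimeter = 2·24·11.997·sin(180°/24) = 75.17 mm); the cube at (6.5, 13) is not intersected at this z (z outside [0, 5.5]); the cylinder at (-4, -2) is absent (z outside [21, 29.5]); the r=5 sphere at (2, 8) slices to a regular 24-gon of circumradius 2.634 (√(r²−h²) with h=4.25 from center) (perimeter = 2·24·2.634·sin(180°/24) = 16.50 mm); Merging all regions: the r=5 sphere at (2, 8) lies entirely inside the r=12 sphere, so the union is just the r=12 sphere — boundary = 75.17 mm. Overall, the cross-section is a single solid region. Total boundary length (outer) = 75.17 mm.

75.17 mm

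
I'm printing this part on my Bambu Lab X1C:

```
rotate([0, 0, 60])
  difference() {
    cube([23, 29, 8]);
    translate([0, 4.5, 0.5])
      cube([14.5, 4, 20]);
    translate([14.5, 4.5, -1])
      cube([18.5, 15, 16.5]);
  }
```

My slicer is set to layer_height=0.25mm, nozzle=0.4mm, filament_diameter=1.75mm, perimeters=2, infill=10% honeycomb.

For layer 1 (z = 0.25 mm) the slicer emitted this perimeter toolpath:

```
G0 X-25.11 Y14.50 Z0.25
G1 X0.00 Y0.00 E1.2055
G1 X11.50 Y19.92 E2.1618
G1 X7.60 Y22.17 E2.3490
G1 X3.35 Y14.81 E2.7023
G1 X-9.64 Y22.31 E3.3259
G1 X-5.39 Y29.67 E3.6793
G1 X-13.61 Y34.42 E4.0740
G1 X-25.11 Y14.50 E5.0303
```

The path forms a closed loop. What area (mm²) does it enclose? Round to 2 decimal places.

Apply the shoelace formula to the sequence of (X, Y) vertices; enclosed area = 539.41 mm².

539.41 mm²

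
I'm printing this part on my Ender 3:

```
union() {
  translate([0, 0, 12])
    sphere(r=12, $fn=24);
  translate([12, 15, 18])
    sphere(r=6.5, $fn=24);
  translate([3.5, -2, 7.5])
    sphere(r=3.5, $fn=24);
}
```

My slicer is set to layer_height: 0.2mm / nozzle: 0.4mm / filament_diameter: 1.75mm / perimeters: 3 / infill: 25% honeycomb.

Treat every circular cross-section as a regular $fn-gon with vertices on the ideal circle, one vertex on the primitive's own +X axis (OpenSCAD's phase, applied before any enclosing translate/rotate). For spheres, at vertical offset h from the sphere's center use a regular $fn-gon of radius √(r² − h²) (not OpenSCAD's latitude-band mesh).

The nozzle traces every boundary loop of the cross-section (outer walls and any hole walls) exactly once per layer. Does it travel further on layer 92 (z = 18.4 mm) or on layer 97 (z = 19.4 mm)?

Layer 92 (z = 18.4): the r=12 sphere contributes a regular 24-gon of circumradius √(12²−6.4²) = 10.151 (perimeter = 2·24·10.151·sin(180°/24) = 63.60 mm); the r=6.5 sphere at (12, 15) contributes a regular 24-gon of circumradius √(6.5²−0.4²) = 6.488 (perimeter = 2·24·6.488·sin(180°/24) = 40.65 mm); the sphere at (3.5, -2) does not reach this height (|z−center|=10.900 > r=3.5); Combining (union): the 2 present regions are separate (no shared area or edge), so areas and boundary lengths simply add and each stays a separate island — boundary = 104.24 mm. So its perimeter = 104.24 mm. Layer 97 (z = 19.4): the sphere: section is a regular 24-gon, circumradius = √(r²−h²) = √(12²−7.4²) = 9.447 (perimeter = 2·24·9.447·sin(180°/24) = 59.19 mm); the sphere at (12, 15): section is a regular 24-gon, circumradius = √(r²−h²) = √(6.5²−1.4²) = 6.347 (perimeter = 2·24·6.347·sin(180°/24) = 39.77 mm); the sphere at (3.5, -2) is not intersected at this z (|z−center|=11.900 > r=3.5); Combining (union): the 2 present regions are separate (no shared area or edge), so areas and boundary lengths simply add and each stays a separate island — boundary = 98.95 mm. So its perimeter = 98.95 mm. Layer 92 is larger (104.24 vs 98.95 mm).

layer 92 (z = 18.4 mm)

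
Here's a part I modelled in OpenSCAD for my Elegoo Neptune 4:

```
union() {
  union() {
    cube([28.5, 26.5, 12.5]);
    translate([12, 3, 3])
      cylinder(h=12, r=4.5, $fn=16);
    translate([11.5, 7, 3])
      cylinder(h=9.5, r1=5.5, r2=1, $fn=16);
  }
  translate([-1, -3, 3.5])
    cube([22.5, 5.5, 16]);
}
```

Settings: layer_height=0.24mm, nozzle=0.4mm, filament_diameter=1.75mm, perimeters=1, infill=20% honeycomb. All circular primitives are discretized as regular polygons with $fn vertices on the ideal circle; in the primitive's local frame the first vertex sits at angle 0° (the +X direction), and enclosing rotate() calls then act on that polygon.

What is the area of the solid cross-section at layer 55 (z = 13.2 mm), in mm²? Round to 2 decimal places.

At z = 13.2 mm: the cube does not reach this height (z outside [0, 12.5]); the r=4.5 cylinder at (12, 3) gives a regular 16-gon of circumradius 4.5 (constant along its height) (area = (16/2)·4.500²·sin(360°/16) = 61.99 mm²); the cone at (11.5, 7) is absent (z outside [3, 12.5]); Combining (union): only the r=4.5 cylinder at (12, 3) is present, so the union is just that shape — area = 61.99 mm²; the cube at (-1, -3) (footprint 22.5×5.5) is included at this height (area 123.75 mm²); Combining (union): the regions partially overlap — summed areas 185.74 mm² minus the doubly-counted overlap 26.55 mm² gives 159.20 mm² — area = 159.20 mm². Overall, the cross-section is a single solid region. Net area = 159.20 mm².

159.20 mm²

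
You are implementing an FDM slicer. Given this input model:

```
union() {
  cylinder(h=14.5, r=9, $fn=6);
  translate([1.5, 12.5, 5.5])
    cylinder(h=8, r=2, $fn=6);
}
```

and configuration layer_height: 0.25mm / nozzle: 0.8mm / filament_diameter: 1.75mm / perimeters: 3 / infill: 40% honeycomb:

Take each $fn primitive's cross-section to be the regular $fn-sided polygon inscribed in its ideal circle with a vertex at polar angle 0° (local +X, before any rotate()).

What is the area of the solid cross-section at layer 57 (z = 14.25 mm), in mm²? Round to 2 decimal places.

At z = 14.25 mm: the cylinder: section is a regular 6-gon, circumradius r=9 (area = (6/2)·9.000²·sin(360°/6) = 210.44 mm²); the cylinder at (1.5, 12.5) is absent (z outside [5.5, 13.5]); Merging all regions: only the r=9 cylinder is present, so the union is just that shape — area = 210.44 mm². Overall, the cross-section is a single solid region. Net area = 210.44 mm².

210.44 mm²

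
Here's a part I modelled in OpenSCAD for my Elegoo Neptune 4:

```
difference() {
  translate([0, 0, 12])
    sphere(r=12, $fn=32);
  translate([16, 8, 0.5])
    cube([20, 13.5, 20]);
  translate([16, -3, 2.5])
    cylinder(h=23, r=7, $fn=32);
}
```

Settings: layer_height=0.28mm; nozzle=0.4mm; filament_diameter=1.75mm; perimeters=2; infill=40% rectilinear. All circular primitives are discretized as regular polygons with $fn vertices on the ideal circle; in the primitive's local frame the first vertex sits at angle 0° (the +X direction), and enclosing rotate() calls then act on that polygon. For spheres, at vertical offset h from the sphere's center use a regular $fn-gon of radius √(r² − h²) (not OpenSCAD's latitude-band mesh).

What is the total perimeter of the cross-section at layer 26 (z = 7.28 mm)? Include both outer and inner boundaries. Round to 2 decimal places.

69.45 mm

At z = 7.28 mm: the sphere: section is a regular 32-gon, circumradius = √(r²−h²) = √(12²−4.72²) = 11.033 (perimeter = 2·32·11.033·sin(180°/32) = 69.21 mm); the 20×13.5 cube at (16, 8) contributes its full rectangle (perimeter 67.00 mm); the r=7 cylinder at (16, -3) contributes a regular 32-gon of circumradius 7 (perimeter = 2·32·7.000·sin(180°/32) = 43.91 mm); After the difference (first − rest): starting from the r=12 sphere, the 20×13.5 cube at (16, 8) misses the remaining region (no effect); the r=7 cylinder at (16, -3) partially overlaps it — only the 8.44 mm² overlap (of its 152.95 mm²) is removed, clipping the outline — boundary = 69.45 mm. Overall, the cross-section is a single solid region. Total boundary length (outer) = 69.45 mm.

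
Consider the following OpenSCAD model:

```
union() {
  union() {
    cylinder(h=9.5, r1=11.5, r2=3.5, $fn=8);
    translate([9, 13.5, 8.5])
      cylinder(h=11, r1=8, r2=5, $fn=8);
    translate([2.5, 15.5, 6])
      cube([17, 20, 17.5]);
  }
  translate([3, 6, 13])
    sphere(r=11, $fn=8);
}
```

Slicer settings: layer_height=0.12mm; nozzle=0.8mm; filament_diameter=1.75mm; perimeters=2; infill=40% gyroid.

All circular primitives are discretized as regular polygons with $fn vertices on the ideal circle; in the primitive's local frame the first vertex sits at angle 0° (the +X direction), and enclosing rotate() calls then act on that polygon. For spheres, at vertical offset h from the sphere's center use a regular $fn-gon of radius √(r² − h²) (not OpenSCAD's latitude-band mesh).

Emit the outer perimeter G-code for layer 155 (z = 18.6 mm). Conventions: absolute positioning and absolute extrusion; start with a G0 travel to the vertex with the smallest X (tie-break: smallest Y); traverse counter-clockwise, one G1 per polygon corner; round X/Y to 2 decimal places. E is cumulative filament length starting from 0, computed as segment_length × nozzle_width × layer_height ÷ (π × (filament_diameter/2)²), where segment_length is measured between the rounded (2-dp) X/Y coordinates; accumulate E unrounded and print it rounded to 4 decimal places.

At z = 18.6 mm: the cone is absent (z outside [0, 9.5]); the cone at (9, 13.5): at t=0.918 of its height the radius interpolates to r₁+(r₂−r₁)t = 5.245, giving a regular 8-gon of that circumradius; the 17×20 cube at (2.5, 15.5) contributes its full rectangle; Combining (union): the regions partially overlap (shared area 19.59 mm²), so overlapping operands fuse into one piece — 1 connected region; the r=11 sphere at (3, 6) contributes a regular 8-gon of circumradius √(11²−5.6²) = 9.468; Combining (union): the regions partially overlap (shared area 28.09 mm²), so overlapping operands fuse into one piece — 1 connected region. The outline is a single polygon with 17 vertices. Extrusion per mm of travel: 0.8 × 0.12 / (π × 0.875²) = 0.039912. Accumulating E over each segment gives final E = 4.8688.

G0 X-6.47 Y6.00 Z18.60
G1 X-3.69 Y-0.69 E0.2891
G1 X3.00 Y-3.47 E0.5783
G1 X9.69 Y-0.69 E0.8674
G1 X12.47 Y6.00 E1.1566
G1 X11.16 Y9.15 E1.2928
G1 X12.71 Y9.79 E1.3597
G1 X14.25 Y13.50 E1.5200
G1 X13.42 Y15.50 E1.6064
G1 X19.50 Y15.50 E1.8491
G1 X19.50 Y35.50 E2.6473
G1 X2.50 Y35.50 E3.3259
G1 X2.50 Y15.50 E4.1241
G1 X4.58 Y15.50 E4.2071
G1 X4.34 Y14.91 E4.2325
G1 X3.00 Y15.47 E4.2905
G1 X-3.69 Y12.69 E4.5796
G1 X-6.47 Y6.00 E4.8688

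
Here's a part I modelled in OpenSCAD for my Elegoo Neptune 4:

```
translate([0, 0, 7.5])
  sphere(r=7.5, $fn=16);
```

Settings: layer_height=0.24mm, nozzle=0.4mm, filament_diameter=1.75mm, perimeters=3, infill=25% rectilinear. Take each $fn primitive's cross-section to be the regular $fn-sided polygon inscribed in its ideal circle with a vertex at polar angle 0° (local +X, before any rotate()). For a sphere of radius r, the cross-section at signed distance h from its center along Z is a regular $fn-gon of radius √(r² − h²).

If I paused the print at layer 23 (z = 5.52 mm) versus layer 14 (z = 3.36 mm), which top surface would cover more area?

Layer 23 (z = 5.52): the r=7.5 sphere contributes a regular 16-gon of circumradius √(7.5²−1.98²) = 7.234 (area = (16/2)·7.234²·sin(360°/16) = 160.21 mm²). So its area = 160.21 mm². Layer 14 (z = 3.36): the r=7.5 sphere contributes a regular 16-gon of circumradius √(7.5²−4.14²) = 6.254 (area = (16/2)·6.254²·sin(360°/16) = 119.74 mm²). So its area = 119.74 mm². Layer 23 is larger (160.21 vs 119.74 mm²).

layer 23 (z = 5.52 mm)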